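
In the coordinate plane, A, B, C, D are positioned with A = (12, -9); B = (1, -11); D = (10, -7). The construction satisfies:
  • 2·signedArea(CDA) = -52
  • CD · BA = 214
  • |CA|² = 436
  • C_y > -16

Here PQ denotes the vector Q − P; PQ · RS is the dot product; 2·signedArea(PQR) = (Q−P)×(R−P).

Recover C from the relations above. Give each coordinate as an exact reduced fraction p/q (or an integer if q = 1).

C = (-8, -15)

1. C_x = -8  [2·signedArea(CDA) = -52 ∩ CD · BA = 214]
2. C_y = -15  [2·signedArea(CDA) = -52 ∩ CD · BA = 214]
   → C = (-8, -15)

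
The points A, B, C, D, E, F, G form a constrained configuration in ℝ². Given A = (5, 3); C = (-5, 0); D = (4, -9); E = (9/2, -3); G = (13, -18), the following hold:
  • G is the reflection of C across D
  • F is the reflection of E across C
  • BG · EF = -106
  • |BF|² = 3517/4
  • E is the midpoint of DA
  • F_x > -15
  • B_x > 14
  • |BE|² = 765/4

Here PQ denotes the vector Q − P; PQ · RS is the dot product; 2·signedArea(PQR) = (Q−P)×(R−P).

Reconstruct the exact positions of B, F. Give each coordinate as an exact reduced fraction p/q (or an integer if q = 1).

B = (15, 6)
F = (-29/2, 3)

1. F_x = -29/2  [F is the reflection of E across C]
2. F_y = 3  [F is the reflection of E across C]
   → F = (-29/2, 3)
3. B_x = 15  [line 19·x + -6·y + -249 = 0 ∩ |BF|² = 3517/4]
4. B_y = 6  [line 19·x + -6·y + -249 = 0 ∩ |BF|² = 3517/4]
   → B = (15, 6)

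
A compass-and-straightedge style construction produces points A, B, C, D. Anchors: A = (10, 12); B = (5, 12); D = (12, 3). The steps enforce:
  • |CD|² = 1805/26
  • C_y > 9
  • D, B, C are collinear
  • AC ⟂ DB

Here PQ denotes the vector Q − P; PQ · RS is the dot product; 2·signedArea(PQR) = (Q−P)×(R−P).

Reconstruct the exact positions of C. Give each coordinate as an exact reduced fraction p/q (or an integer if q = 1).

1. C_x = 179/26  [D, B, C are collinear ∩ AC ⟂ DB]
2. C_y = 249/26  [D, B, C are collinear ∩ AC ⟂ DB]
   → C = (179/26, 249/26)

C = (179/26, 249/26)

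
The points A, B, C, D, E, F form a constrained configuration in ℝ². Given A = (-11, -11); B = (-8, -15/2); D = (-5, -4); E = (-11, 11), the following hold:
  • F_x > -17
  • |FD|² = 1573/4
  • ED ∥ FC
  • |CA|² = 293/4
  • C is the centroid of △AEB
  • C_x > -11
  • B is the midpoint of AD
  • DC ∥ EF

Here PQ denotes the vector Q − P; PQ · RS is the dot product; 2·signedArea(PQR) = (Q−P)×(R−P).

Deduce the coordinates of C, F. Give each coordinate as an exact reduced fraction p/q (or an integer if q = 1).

1. C_x = -10  [C is the centroid of △AEB]
2. C_y = -5/2  [C is the centroid of △AEB]
   → C = (-10, -5/2)
3. F_x = -16  [ED ∥ FC ∩ DC ∥ EF]
4. F_y = 25/2  [ED ∥ FC ∩ DC ∥ EF]
   → F = (-16, 25/2)

C = (-10, -5/2)
F = (-16, 25/2)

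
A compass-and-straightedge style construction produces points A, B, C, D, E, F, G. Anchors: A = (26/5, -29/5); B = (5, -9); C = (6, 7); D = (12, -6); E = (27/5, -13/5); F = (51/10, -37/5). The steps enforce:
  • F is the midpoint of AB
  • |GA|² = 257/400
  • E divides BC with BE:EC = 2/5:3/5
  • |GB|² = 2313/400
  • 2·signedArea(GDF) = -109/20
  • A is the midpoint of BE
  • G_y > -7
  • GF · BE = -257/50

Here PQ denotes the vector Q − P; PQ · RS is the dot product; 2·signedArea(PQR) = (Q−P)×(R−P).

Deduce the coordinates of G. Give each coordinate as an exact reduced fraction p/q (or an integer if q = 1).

G = (103/20, -33/5)

1. G_x = 103/20  [GF · BE = -257/50 ∩ 2·signedArea(GDF) = -109/20]
2. G_y = -33/5  [GF · BE = -257/50 ∩ 2·signedArea(GDF) = -109/20]
   → G = (103/20, -33/5)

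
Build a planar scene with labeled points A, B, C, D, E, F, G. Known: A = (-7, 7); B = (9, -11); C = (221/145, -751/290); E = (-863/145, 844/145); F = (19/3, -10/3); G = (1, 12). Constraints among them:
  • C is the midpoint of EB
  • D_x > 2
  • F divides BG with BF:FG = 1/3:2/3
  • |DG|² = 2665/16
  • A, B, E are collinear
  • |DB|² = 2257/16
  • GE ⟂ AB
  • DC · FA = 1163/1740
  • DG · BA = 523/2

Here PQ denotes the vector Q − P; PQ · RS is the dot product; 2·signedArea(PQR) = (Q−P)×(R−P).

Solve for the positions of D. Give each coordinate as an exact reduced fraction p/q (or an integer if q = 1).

1. D_x = 3  [DG · BA = 523/2 ∩ DC · FA = 1163/1740]
2. D_y = -3/4  [DG · BA = 523/2 ∩ DC · FA = 1163/1740]
   → D = (3, -3/4)

D = (3, -3/4)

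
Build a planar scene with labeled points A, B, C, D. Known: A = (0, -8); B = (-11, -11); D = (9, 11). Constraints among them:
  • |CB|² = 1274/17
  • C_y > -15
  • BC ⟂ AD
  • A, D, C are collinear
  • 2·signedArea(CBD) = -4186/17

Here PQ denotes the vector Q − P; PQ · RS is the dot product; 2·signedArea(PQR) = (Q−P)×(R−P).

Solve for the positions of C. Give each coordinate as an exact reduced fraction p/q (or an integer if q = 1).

C = (-54/17, -250/17)

1. C_x = -54/17  [A, D, C are collinear ∩ BC ⟂ AD]
2. C_y = -250/17  [A, D, C are collinear ∩ BC ⟂ AD]
   → C = (-54/17, -250/17)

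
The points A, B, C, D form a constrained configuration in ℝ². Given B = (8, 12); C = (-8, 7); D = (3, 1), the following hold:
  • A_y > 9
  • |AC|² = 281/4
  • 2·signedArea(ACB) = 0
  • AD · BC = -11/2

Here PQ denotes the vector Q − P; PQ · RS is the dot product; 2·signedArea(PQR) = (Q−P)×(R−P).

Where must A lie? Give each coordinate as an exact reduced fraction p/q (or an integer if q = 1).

1. A_x = 0  [2·signedArea(ACB) = 0 ∩ AD · BC = -11/2]
2. A_y = 19/2  [2·signedArea(ACB) = 0 ∩ AD · BC = -11/2]
   → A = (0, 19/2)

A = (0, 19/2)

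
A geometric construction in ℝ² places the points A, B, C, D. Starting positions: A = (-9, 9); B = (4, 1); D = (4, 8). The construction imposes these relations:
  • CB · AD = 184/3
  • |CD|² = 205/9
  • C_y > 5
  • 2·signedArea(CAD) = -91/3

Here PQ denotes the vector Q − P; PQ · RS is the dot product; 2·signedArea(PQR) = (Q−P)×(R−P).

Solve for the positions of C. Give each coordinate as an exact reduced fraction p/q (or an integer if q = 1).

C = (-1/3, 6)

1. C_x = -1/3  [2·signedArea(CAD) = -91/3 ∩ CB · AD = 184/3]
2. C_y = 6  [2·signedArea(CAD) = -91/3 ∩ CB · AD = 184/3]
   → C = (-1/3, 6)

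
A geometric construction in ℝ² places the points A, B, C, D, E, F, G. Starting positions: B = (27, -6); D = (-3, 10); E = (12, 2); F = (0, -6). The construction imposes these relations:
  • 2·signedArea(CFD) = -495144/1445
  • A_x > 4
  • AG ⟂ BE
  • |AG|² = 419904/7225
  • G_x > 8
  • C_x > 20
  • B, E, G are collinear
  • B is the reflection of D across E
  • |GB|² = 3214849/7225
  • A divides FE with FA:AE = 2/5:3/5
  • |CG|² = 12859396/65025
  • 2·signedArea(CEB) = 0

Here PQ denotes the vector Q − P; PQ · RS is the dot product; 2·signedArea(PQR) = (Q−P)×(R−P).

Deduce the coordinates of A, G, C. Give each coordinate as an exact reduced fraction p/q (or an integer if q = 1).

A = (24/5, -14/5)
C = (6010/289, -11666/4335)
G = (2424/289, 5674/1445)

1. A_x = 24/5  [A divides FE with FA:AE = 2/5:3/5]
2. A_y = -14/5  [A divides FE with FA:AE = 2/5:3/5]
   → A = (24/5, -14/5)
3. G_x = 2424/289  [B, E, G are collinear ∩ AG ⟂ BE]
4. G_y = 5674/1445  [B, E, G are collinear ∩ AG ⟂ BE]
   → G = (2424/289, 5674/1445)
5. C_x = 6010/289  [2·signedArea(CEB) = 0 ∩ 2·signedArea(CFD) = -495144/1445]
6. C_y = -11666/4335  [2·signedArea(CEB) = 0 ∩ 2·signedArea(CFD) = -495144/1445]
   → C = (6010/289, -11666/4335)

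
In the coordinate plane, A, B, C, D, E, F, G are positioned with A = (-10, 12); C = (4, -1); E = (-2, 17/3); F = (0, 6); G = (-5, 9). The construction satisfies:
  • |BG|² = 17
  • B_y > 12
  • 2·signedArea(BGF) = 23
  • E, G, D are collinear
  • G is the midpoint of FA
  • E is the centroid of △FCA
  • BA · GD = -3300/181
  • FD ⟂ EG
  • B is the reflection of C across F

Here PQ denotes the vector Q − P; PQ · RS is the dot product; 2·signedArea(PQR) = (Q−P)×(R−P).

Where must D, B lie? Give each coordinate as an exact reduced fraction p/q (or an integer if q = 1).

1. D_x = -230/181  [E, G, D are collinear ∩ FD ⟂ EG]
2. D_y = 879/181  [E, G, D are collinear ∩ FD ⟂ EG]
   → D = (-230/181, 879/181)
3. B_x = -4  [B is the reflection of C across F]
4. B_y = 13  [B is the reflection of C across F]
   → B = (-4, 13)

B = (-4, 13)
D = (-230/181, 879/181)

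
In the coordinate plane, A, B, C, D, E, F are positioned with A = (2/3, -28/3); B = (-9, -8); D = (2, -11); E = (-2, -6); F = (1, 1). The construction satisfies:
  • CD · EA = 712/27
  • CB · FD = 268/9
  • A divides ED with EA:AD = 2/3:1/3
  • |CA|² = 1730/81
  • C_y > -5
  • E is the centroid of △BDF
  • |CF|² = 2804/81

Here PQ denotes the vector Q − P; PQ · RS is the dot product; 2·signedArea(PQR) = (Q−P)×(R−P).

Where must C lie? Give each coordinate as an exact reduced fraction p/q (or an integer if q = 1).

C = (-1/9, -43/9)

1. C_x = -1/9  [CD · EA = 712/27 ∩ CB · FD = 268/9]
2. C_y = -43/9  [CD · EA = 712/27 ∩ CB · FD = 268/9]
   → C = (-1/9, -43/9)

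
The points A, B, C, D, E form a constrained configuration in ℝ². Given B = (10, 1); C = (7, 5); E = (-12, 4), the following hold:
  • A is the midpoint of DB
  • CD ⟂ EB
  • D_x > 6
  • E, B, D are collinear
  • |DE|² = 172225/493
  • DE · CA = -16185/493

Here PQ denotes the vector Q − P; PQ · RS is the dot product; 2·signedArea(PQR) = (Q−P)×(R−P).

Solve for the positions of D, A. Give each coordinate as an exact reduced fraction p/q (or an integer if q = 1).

1. D_x = 3214/493  [E, B, D are collinear ∩ CD ⟂ EB]
2. D_y = 727/493  [E, B, D are collinear ∩ CD ⟂ EB]
   → D = (3214/493, 727/493)
3. A_x = 4072/493  [A is the midpoint of DB]
4. A_y = 610/493  [A is the midpoint of DB]
   → A = (4072/493, 610/493)

A = (4072/493, 610/493)
D = (3214/493, 727/493)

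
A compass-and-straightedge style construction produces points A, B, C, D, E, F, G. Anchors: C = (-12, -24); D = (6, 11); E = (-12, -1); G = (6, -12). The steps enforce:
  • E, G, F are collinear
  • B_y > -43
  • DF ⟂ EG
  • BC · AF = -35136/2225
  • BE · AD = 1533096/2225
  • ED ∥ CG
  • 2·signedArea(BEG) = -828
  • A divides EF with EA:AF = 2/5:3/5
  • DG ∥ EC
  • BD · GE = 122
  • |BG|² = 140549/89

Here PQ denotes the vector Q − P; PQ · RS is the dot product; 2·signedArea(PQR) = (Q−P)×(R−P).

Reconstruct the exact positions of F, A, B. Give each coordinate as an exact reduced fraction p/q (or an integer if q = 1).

A = (-19788/2225, -6449/2225)
B = (-8796/445, -18803/445)
F = (-1884/445, -2557/445)

1. F_x = -1884/445  [E, G, F are collinear ∩ DF ⟂ EG]
2. F_y = -2557/445  [E, G, F are collinear ∩ DF ⟂ EG]
   → F = (-1884/445, -2557/445)
3. A_x = -19788/2225  [A divides EF with EA:AF = 2/5:3/5]
4. A_y = -6449/2225  [A divides EF with EA:AF = 2/5:3/5]
   → A = (-19788/2225, -6449/2225)
5. B_x = -8796/445  [BC · AF = -35136/2225 ∩ BE · AD = 1533096/2225]
6. B_y = -18803/445  [BC · AF = -35136/2225 ∩ BE · AD = 1533096/2225]
   → B = (-8796/445, -18803/445)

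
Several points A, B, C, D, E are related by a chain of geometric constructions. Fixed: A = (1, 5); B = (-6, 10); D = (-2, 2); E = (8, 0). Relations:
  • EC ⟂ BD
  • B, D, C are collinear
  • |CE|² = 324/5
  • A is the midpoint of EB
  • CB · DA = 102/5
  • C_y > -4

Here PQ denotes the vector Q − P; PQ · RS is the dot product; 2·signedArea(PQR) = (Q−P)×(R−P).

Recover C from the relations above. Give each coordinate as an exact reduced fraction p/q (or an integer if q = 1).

1. C_x = 4/5  [B, D, C are collinear ∩ EC ⟂ BD]
2. C_y = -18/5  [B, D, C are collinear ∩ EC ⟂ BD]
   → C = (4/5, -18/5)

C = (4/5, -18/5)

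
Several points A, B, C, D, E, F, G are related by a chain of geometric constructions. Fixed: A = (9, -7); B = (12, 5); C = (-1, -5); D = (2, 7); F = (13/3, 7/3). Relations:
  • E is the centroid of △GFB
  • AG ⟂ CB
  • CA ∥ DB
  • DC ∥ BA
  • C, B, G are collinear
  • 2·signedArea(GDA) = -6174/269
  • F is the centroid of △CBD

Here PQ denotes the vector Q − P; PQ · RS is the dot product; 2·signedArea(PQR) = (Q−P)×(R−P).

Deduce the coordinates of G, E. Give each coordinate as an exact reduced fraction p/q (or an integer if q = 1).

E = (16664/2421, 5183/2421)
G = (1161/269, -245/269)

1. G_x = 1161/269  [C, B, G are collinear ∩ AG ⟂ CB]
2. G_y = -245/269  [C, B, G are collinear ∩ AG ⟂ CB]
   → G = (1161/269, -245/269)
3. E_x = 16664/2421  [E is the centroid of △GFB]
4. E_y = 5183/2421  [E is the centroid of △GFB]
   → E = (16664/2421, 5183/2421)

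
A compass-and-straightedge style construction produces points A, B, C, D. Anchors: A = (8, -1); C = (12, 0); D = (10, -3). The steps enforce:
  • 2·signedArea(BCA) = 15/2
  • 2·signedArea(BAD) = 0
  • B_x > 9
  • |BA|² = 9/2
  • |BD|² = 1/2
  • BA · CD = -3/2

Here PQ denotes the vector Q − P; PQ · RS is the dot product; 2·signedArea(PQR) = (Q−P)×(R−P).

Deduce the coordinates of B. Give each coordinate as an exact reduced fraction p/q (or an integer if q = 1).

B = (19/2, -5/2)

1. B_x = 19/2  [2·signedArea(BAD) = 0 ∩ BA · CD = -3/2]
2. B_y = -5/2  [2·signedArea(BAD) = 0 ∩ BA · CD = -3/2]
   → B = (19/2, -5/2)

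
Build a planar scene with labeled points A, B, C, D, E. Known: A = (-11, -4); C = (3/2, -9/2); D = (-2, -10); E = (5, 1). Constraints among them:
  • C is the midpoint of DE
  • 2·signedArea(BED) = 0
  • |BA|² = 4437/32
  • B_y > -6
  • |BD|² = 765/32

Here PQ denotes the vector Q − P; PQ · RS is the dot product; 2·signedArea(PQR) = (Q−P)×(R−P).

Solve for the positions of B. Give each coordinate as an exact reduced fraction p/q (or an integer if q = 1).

B = (5/8, -47/8)

1. B_x = 5/8  [line 11·x + -7·y + -48 = 0 ∩ |BD|² = 765/32]
2. B_y = -47/8  [line 11·x + -7·y + -48 = 0 ∩ |BD|² = 765/32]
   → B = (5/8, -47/8)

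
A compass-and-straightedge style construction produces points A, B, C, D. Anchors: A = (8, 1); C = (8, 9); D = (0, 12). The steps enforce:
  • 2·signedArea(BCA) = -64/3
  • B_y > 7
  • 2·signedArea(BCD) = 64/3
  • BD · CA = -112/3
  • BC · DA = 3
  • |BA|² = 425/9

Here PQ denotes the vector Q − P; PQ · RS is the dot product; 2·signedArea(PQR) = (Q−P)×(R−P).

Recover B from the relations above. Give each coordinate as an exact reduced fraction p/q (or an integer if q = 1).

B = (16/3, 22/3)

1. B_x = 16/3  [2·signedArea(BCD) = 64/3 ∩ 2·signedArea(BCA) = -64/3]
2. B_y = 22/3  [2·signedArea(BCD) = 64/3 ∩ 2·signedArea(BCA) = -64/3]
   → B = (16/3, 22/3)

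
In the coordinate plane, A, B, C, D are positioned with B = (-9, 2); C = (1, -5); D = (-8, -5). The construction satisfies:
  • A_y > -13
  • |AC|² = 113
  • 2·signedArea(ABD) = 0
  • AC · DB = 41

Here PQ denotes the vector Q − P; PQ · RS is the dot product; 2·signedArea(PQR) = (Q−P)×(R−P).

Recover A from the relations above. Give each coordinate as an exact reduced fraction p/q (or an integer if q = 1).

1. A_x = -7  [2·signedArea(ABD) = 0 ∩ AC · DB = 41]
2. A_y = -12  [2·signedArea(ABD) = 0 ∩ AC · DB = 41]
   → A = (-7, -12)

A = (-7, -12)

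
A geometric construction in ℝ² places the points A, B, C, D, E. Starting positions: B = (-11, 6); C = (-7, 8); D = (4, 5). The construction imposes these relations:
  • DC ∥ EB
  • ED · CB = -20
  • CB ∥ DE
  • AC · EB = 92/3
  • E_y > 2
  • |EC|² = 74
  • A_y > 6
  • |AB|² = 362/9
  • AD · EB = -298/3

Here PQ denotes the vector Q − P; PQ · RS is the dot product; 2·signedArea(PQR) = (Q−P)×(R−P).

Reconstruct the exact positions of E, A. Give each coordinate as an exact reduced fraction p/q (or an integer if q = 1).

A = (-14/3, 19/3)
E = (0, 3)

1. E_x = 0  [DC ∥ EB ∩ CB ∥ DE]
2. E_y = 3  [DC ∥ EB ∩ CB ∥ DE]
   → E = (0, 3)
3. A_x = -14/3  [line 11·x + -3·y + 211/3 = 0 ∩ |AB|² = 362/9]
4. A_y = 19/3  [line 11·x + -3·y + 211/3 = 0 ∩ |AB|² = 362/9]
   → A = (-14/3, 19/3)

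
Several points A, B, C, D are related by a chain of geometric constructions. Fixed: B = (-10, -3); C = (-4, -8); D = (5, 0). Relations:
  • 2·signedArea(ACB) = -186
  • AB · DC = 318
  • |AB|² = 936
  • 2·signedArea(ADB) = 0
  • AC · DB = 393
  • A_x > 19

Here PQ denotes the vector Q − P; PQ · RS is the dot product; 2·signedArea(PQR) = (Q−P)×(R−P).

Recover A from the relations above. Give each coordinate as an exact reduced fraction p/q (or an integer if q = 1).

A = (20, 3)

1. A_x = 20  [2·signedArea(ADB) = 0 ∩ AC · DB = 393]
2. A_y = 3  [2·signedArea(ADB) = 0 ∩ AC · DB = 393]
   → A = (20, 3)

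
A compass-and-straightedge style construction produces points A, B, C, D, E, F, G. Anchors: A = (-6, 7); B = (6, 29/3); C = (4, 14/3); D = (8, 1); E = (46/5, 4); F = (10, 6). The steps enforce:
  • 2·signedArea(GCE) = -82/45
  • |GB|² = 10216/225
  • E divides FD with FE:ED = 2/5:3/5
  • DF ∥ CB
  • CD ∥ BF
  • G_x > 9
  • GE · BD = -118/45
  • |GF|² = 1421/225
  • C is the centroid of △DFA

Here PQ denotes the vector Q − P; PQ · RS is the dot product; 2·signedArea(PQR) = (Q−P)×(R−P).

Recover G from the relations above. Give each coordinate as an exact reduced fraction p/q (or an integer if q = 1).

G = (136/15, 11/3)

1. G_x = 136/15  [GE · BD = -118/45 ∩ 2·signedArea(GCE) = -82/45]
2. G_y = 11/3  [GE · BD = -118/45 ∩ 2·signedArea(GCE) = -82/45]
   → G = (136/15, 11/3)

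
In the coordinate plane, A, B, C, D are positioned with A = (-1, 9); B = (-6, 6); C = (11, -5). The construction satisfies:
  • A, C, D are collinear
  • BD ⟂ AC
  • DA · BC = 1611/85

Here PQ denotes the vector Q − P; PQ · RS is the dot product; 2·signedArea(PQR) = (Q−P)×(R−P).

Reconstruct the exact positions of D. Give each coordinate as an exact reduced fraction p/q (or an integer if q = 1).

1. D_x = -139/85  [A, C, D are collinear ∩ BD ⟂ AC]
2. D_y = 828/85  [A, C, D are collinear ∩ BD ⟂ AC]
   → D = (-139/85, 828/85)

D = (-139/85, 828/85)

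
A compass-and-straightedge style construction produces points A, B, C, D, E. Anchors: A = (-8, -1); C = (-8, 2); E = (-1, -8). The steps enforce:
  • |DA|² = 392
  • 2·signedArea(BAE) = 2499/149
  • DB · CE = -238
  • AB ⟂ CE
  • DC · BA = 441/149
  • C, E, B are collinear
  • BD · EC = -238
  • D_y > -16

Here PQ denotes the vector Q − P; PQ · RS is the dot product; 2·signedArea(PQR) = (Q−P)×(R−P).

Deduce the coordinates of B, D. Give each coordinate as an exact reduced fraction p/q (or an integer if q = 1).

B = (-982/149, -2/149)
D = (6, -15)

1. B_x = -982/149  [C, E, B are collinear ∩ AB ⟂ CE]
2. B_y = -2/149  [C, E, B are collinear ∩ AB ⟂ CE]
   → B = (-982/149, -2/149)
3. D_x = 6  [DC · BA = 441/149 ∩ DB · CE = -238]
4. D_y = -15  [DC · BA = 441/149 ∩ DB · CE = -238]
   → D = (6, -15)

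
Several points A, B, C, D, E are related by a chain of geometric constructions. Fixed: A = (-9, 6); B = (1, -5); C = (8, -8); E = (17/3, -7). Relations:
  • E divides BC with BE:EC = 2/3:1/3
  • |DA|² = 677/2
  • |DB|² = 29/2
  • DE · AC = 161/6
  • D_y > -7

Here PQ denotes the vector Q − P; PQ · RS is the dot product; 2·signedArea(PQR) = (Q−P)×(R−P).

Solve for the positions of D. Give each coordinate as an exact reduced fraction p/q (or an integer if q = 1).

D = (9/2, -13/2)

1. D_x = 9/2  [line -17·x + 14·y + 335/2 = 0 ∩ |DB|² = 29/2]
2. D_y = -13/2  [line -17·x + 14·y + 335/2 = 0 ∩ |DB|² = 29/2]
   → D = (9/2, -13/2)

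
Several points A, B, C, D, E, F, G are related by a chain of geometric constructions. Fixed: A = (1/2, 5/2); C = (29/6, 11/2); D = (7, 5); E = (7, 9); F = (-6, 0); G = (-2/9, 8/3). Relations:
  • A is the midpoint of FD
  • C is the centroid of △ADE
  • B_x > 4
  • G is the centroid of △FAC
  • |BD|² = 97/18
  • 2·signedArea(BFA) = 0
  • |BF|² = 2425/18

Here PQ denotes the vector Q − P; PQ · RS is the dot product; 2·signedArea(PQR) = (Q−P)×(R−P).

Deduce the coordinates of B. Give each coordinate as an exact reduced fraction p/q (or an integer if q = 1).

B = (29/6, 25/6)

1. B_x = 29/6  [line -5/2·x + 13/2·y + -15 = 0 ∩ |BF|² = 2425/18]
2. B_y = 25/6  [line -5/2·x + 13/2·y + -15 = 0 ∩ |BF|² = 2425/18]
   → B = (29/6, 25/6)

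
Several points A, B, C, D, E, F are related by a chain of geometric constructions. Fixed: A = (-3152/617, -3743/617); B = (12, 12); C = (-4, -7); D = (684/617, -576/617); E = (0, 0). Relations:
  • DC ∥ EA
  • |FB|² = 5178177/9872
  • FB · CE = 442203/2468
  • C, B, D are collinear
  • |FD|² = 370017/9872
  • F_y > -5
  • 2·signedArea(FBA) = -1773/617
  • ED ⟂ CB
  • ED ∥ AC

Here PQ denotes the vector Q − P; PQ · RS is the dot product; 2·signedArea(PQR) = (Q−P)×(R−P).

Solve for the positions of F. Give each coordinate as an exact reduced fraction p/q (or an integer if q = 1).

1. F_x = -2364/617  [2·signedArea(FBA) = -1773/617 ∩ FB · CE = 442203/2468]
2. F_y = -11229/2468  [2·signedArea(FBA) = -1773/617 ∩ FB · CE = 442203/2468]
   → F = (-2364/617, -11229/2468)

F = (-2364/617, -11229/2468)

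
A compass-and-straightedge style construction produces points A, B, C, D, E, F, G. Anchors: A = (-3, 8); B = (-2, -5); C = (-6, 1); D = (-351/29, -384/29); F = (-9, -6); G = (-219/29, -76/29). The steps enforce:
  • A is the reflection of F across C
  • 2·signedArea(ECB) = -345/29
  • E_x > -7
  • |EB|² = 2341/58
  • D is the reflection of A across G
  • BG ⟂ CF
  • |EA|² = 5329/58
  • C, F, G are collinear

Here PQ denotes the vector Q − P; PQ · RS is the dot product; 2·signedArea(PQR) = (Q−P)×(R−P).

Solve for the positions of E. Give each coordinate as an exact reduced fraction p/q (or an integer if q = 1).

1. E_x = -393/58  [line 6·x + 4·y + 1273/29 = 0 ∩ |EA|² = 5329/58]
2. E_y = -47/58  [line 6·x + 4·y + 1273/29 = 0 ∩ |EA|² = 5329/58]
   → E = (-393/58, -47/58)

E = (-393/58, -47/58)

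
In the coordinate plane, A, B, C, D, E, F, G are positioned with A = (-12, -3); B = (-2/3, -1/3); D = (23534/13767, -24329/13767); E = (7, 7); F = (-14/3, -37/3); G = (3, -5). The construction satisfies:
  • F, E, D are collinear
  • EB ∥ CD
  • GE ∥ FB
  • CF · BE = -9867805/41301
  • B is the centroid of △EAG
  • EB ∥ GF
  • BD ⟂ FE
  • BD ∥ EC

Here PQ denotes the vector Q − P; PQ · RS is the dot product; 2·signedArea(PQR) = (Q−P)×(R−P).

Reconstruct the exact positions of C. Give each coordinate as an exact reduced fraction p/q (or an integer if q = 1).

1. C_x = 43027/4589  [EB ∥ CD ∩ BD ∥ EC]
2. C_y = 25543/4589  [EB ∥ CD ∩ BD ∥ EC]
   → C = (43027/4589, 25543/4589)

C = (43027/4589, 25543/4589)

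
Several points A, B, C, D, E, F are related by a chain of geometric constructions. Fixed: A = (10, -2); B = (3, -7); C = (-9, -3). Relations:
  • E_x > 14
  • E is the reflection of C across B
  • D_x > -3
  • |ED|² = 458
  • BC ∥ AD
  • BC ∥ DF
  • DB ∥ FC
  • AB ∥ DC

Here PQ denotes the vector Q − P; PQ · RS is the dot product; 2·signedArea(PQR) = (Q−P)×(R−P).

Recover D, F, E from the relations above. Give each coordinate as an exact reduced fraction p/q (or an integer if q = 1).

1. D_x = -2  [AB ∥ DC ∩ BC ∥ AD]
2. D_y = 2  [AB ∥ DC ∩ BC ∥ AD]
   → D = (-2, 2)
3. F_x = -14  [DB ∥ FC ∩ BC ∥ DF]
4. F_y = 6  [DB ∥ FC ∩ BC ∥ DF]
   → F = (-14, 6)
5. E_x = 15  [E is the reflection of C across B]
6. E_y = -11  [E is the reflection of C across B]
   → E = (15, -11)

D = (-2, 2)
E = (15, -11)
F = (-14, 6)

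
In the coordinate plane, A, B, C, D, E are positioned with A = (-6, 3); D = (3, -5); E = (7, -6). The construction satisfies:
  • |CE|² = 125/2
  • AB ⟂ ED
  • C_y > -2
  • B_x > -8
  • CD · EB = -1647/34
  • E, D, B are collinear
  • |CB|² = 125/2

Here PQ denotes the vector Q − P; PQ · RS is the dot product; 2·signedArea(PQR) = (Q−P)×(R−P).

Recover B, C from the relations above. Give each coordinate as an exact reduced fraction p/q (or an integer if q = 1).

1. B_x = -125/17  [E, D, B are collinear ∩ AB ⟂ ED]
2. B_y = -41/17  [E, D, B are collinear ∩ AB ⟂ ED]
   → B = (-125/17, -41/17)
3. C_x = 1/2  [line 244/17·x + -61/17·y + -427/34 = 0 ∩ |CB|² = 125/2]
4. C_y = -3/2  [line 244/17·x + -61/17·y + -427/34 = 0 ∩ |CB|² = 125/2]
   → C = (1/2, -3/2)

B = (-125/17, -41/17)
C = (1/2, -3/2)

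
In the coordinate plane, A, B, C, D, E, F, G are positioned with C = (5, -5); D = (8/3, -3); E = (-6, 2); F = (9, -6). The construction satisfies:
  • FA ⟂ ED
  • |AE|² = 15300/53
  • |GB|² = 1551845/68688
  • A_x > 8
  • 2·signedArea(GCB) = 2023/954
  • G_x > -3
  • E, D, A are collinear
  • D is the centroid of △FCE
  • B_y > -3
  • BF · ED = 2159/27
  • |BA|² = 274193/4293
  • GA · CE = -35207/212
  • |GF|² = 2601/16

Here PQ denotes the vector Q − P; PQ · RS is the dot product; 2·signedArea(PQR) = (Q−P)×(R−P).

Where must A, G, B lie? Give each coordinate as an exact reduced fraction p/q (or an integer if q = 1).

1. A_x = 462/53  [E, D, A are collinear ∩ FA ⟂ ED]
2. A_y = -344/53  [E, D, A are collinear ∩ FA ⟂ ED]
   → A = (462/53, -344/53)
3. B_x = 856/477  [line -26/3·x + 5·y + 757/27 = 0 ∩ |BA|² = 274193/4293]
4. B_y = -397/159  [line -26/3·x + 5·y + 757/27 = 0 ∩ |BA|² = 274193/4293]
   → B = (856/477, -397/159)
5. G_x = -9/4  [2·signedArea(GCB) = 2023/954 ∩ GA · CE = -35207/212]
6. G_y = 0  [2·signedArea(GCB) = 2023/954 ∩ GA · CE = -35207/212]
   → G = (-9/4, 0)

A = (462/53, -344/53)
B = (856/477, -397/159)
G = (-9/4, 0)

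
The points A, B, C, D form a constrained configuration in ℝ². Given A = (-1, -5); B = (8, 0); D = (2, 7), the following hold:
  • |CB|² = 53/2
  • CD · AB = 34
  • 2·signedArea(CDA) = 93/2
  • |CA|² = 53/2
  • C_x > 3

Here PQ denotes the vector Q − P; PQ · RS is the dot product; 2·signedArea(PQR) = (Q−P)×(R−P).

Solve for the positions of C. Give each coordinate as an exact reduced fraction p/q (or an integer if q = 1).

C = (7/2, -5/2)

1. C_x = 7/2  [CD · AB = 34 ∩ 2·signedArea(CDA) = 93/2]
2. C_y = -5/2  [CD · AB = 34 ∩ 2·signedArea(CDA) = 93/2]
   → C = (7/2, -5/2)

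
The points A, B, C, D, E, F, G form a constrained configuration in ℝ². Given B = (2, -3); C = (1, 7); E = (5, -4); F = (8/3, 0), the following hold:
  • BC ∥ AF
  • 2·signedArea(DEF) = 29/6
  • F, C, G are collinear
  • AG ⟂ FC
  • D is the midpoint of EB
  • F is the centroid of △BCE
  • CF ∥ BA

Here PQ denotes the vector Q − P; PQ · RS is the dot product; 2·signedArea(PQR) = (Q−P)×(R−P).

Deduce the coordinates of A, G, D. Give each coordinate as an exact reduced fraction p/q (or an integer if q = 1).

1. A_x = 11/3  [BC ∥ AF ∩ CF ∥ BA]
2. A_y = -10  [BC ∥ AF ∩ CF ∥ BA]
   → A = (11/3, -10)
3. G_x = 6953/1398  [F, C, G are collinear ∩ AG ⟂ FC]
4. G_y = -4515/466  [F, C, G are collinear ∩ AG ⟂ FC]
   → G = (6953/1398, -4515/466)
5. D_x = 7/2  [D is the midpoint of EB]
6. D_y = -7/2  [D is the midpoint of EB]
   → D = (7/2, -7/2)

A = (11/3, -10)
D = (7/2, -7/2)
G = (6953/1398, -4515/466)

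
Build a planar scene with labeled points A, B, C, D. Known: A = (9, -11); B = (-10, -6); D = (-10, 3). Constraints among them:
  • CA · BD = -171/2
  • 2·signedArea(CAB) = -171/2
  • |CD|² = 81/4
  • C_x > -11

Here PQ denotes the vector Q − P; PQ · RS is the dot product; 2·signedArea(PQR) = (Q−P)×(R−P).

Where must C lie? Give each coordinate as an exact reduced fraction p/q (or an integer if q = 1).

C = (-10, -3/2)

1. C_x = -10  [2·signedArea(CAB) = -171/2 ∩ CA · BD = -171/2]
2. C_y = -3/2  [2·signedArea(CAB) = -171/2 ∩ CA · BD = -171/2]
   → C = (-10, -3/2)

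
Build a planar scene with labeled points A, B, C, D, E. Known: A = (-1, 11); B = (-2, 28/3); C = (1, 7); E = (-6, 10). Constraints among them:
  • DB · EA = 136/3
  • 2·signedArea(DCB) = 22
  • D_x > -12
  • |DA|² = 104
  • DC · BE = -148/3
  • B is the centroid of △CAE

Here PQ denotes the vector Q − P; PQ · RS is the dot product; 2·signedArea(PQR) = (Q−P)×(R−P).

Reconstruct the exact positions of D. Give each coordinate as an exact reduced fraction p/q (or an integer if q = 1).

D = (-11, 9)

1. D_x = -11  [DC · BE = -148/3 ∩ 2·signedArea(DCB) = 22]
2. D_y = 9  [DC · BE = -148/3 ∩ 2·signedArea(DCB) = 22]
   → D = (-11, 9)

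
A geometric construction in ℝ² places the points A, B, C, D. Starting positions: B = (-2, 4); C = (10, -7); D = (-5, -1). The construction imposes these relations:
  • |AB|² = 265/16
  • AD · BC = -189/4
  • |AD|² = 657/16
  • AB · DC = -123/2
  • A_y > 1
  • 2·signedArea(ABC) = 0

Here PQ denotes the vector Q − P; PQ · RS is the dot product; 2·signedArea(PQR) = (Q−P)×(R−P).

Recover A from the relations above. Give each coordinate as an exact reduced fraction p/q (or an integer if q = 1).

1. A_x = 1  [2·signedArea(ABC) = 0 ∩ AD · BC = -189/4]
2. A_y = 5/4  [2·signedArea(ABC) = 0 ∩ AD · BC = -189/4]
   → A = (1, 5/4)

A = (1, 5/4)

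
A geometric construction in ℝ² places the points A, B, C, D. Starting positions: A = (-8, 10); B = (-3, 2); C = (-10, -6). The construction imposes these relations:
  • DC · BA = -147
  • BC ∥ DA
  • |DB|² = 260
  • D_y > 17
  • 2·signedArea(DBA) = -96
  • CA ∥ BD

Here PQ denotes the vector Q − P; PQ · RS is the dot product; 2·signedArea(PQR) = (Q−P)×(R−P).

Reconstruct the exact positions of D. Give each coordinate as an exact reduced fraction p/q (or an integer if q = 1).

1. D_x = -1  [BC ∥ DA ∩ CA ∥ BD]
2. D_y = 18  [BC ∥ DA ∩ CA ∥ BD]
   → D = (-1, 18)

D = (-1, 18)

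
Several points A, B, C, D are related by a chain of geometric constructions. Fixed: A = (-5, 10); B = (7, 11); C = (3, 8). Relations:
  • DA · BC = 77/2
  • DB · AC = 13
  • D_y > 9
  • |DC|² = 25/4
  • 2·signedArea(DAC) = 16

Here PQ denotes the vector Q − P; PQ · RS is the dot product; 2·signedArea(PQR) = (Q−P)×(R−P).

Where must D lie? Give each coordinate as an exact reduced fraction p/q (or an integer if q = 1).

1. D_x = 5  [DB · AC = 13 ∩ DA · BC = 77/2]
2. D_y = 19/2  [DB · AC = 13 ∩ DA · BC = 77/2]
   → D = (5, 19/2)

D = (5, 19/2)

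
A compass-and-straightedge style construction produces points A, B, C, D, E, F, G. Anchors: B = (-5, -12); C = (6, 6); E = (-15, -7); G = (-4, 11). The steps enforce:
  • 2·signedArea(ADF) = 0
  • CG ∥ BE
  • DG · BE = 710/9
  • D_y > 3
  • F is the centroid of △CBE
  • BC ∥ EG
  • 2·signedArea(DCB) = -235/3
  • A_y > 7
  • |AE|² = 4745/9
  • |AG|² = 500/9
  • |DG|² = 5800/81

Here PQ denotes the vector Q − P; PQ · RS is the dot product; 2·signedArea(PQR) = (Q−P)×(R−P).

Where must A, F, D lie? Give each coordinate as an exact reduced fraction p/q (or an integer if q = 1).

A = (8/3, 23/3)
D = (2/9, 11/3)
F = (-14/3, -13/3)

1. F_x = -14/3  [F is the centroid of △CBE]
2. F_y = -13/3  [F is the centroid of △CBE]
   → F = (-14/3, -13/3)
3. D_x = 2/9  [DG · BE = 710/9 ∩ 2·signedArea(DCB) = -235/3]
4. D_y = 11/3  [DG · BE = 710/9 ∩ 2·signedArea(DCB) = -235/3]
   → D = (2/9, 11/3)
5. A_x = 8/3  [line 8·x + -44/9·y + 436/27 = 0 ∩ |AE|² = 4745/9]
6. A_y = 23/3  [line 8·x + -44/9·y + 436/27 = 0 ∩ |AE|² = 4745/9]
   → A = (8/3, 23/3)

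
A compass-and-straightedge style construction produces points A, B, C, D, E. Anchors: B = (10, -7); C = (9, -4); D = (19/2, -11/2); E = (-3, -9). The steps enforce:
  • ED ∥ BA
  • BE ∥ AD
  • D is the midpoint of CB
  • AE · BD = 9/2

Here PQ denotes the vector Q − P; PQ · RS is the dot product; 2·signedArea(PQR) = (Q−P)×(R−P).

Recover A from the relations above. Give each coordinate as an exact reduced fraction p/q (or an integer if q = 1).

A = (45/2, -7/2)

1. A_x = 45/2  [BE ∥ AD ∩ ED ∥ BA]
2. A_y = -7/2  [BE ∥ AD ∩ ED ∥ BA]
   → A = (45/2, -7/2)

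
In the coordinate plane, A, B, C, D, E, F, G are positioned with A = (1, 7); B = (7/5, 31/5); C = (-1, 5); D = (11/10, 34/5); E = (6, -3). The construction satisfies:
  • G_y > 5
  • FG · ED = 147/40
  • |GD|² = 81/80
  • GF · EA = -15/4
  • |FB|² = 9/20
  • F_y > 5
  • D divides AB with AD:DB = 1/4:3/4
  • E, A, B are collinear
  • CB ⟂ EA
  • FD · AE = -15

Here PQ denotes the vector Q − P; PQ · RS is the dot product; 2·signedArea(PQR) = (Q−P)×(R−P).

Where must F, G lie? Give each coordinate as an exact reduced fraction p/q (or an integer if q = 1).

F = (17/10, 28/5)
G = (31/20, 59/10)

1. F_x = 17/10  [line -5·x + 10·y + -95/2 = 0 ∩ |FB|² = 9/20]
2. F_y = 28/5  [line -5·x + 10·y + -95/2 = 0 ∩ |FB|² = 9/20]
   → F = (17/10, 28/5)
3. G_x = 31/20  [line -49/10·x + 49/5·y + -2009/40 = 0 ∩ |GD|² = 81/80]
4. G_y = 59/10  [line -49/10·x + 49/5·y + -2009/40 = 0 ∩ |GD|² = 81/80]
   → G = (31/20, 59/10)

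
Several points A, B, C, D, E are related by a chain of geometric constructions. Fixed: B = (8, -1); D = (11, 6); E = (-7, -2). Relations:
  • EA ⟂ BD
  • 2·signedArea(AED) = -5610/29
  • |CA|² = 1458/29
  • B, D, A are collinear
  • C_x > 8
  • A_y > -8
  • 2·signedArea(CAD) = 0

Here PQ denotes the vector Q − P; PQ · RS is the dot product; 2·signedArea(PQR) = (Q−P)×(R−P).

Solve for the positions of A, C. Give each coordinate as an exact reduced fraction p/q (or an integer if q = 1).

1. A_x = 154/29  [B, D, A are collinear ∩ EA ⟂ BD]
2. A_y = -211/29  [B, D, A are collinear ∩ EA ⟂ BD]
   → A = (154/29, -211/29)
3. C_x = 235/29  [line -385/29·x + 165/29·y + 3245/29 = 0 ∩ |CA|² = 1458/29]
4. C_y = -22/29  [line -385/29·x + 165/29·y + 3245/29 = 0 ∩ |CA|² = 1458/29]
   → C = (235/29, -22/29)

A = (154/29, -211/29)
C = (235/29, -22/29)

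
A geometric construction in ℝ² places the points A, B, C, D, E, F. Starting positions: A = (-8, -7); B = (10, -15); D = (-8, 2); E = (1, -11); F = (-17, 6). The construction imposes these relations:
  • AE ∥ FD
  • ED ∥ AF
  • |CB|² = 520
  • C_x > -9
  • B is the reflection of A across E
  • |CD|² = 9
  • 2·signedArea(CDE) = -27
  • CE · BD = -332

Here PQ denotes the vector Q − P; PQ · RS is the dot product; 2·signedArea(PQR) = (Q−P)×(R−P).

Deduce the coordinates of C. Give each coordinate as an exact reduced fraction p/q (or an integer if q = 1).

1. C_x = -8  [CE · BD = -332 ∩ 2·signedArea(CDE) = -27]
2. C_y = -1  [CE · BD = -332 ∩ 2·signedArea(CDE) = -27]
   → C = (-8, -1)

C = (-8, -1)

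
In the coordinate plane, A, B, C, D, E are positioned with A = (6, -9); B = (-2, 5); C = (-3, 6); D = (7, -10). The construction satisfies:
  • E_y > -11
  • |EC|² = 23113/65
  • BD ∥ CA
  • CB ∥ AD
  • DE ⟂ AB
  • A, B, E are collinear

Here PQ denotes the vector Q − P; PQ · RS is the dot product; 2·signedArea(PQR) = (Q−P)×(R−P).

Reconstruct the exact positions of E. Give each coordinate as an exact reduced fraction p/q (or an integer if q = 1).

1. E_x = 434/65  [A, B, E are collinear ∩ DE ⟂ AB]
2. E_y = -662/65  [A, B, E are collinear ∩ DE ⟂ AB]
   → E = (434/65, -662/65)

E = (434/65, -662/65)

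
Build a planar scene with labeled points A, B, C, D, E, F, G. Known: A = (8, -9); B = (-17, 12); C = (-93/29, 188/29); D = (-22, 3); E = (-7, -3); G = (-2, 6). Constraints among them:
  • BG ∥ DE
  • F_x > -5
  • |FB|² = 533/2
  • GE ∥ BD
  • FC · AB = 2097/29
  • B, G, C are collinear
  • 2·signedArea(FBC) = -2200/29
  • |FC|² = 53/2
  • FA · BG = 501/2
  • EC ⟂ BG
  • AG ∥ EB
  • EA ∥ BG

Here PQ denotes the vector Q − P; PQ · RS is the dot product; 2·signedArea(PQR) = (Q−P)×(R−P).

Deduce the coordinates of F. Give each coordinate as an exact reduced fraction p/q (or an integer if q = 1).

F = (-9/2, 3/2)

1. F_x = -9/2  [2·signedArea(FBC) = -2200/29 ∩ FA · BG = 501/2]
2. F_y = 3/2  [2·signedArea(FBC) = -2200/29 ∩ FA · BG = 501/2]
   → F = (-9/2, 3/2)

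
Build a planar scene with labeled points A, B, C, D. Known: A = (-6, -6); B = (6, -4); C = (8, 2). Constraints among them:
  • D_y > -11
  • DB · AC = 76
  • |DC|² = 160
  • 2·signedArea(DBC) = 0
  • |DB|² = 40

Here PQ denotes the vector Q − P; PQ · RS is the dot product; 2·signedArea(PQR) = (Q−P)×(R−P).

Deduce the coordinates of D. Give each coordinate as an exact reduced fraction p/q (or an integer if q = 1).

1. D_x = 4  [2·signedArea(DBC) = 0 ∩ DB · AC = 76]
2. D_y = -10  [2·signedArea(DBC) = 0 ∩ DB · AC = 76]
   → D = (4, -10)

D = (4, -10)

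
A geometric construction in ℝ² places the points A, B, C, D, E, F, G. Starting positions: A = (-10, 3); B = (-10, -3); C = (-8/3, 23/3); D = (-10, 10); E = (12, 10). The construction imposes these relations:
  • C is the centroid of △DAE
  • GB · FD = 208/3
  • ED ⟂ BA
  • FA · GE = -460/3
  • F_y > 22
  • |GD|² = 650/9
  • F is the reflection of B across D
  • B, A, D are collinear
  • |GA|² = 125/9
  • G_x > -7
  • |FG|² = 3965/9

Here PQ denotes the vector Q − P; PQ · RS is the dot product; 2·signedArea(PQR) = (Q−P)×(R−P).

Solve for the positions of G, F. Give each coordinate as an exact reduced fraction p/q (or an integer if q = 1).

F = (-10, 23)
G = (-19/3, 7/3)

1. F_x = -10  [F is the reflection of B across D]
2. F_y = 23  [F is the reflection of B across D]
   → F = (-10, 23)
3. G_y = 7/3  [GB · FD = 208/3]
4. G_x = -19/3  [|GD|² = 650/9]
   → G = (-19/3, 7/3)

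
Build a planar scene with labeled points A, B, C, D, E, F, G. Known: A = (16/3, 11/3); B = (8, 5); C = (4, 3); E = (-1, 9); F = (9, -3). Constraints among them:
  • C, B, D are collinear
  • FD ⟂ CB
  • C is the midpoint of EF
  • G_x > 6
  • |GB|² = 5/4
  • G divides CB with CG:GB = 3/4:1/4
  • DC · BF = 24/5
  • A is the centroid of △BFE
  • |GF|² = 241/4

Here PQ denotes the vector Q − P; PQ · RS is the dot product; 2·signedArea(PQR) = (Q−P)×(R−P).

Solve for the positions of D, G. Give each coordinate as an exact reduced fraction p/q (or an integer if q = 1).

1. D_x = 28/5  [C, B, D are collinear ∩ FD ⟂ CB]
2. D_y = 19/5  [C, B, D are collinear ∩ FD ⟂ CB]
   → D = (28/5, 19/5)
3. G_x = 7  [G divides CB with CG:GB = 3/4:1/4]
4. G_y = 9/2  [G divides CB with CG:GB = 3/4:1/4]
   → G = (7, 9/2)

D = (28/5, 19/5)
G = (7, 9/2)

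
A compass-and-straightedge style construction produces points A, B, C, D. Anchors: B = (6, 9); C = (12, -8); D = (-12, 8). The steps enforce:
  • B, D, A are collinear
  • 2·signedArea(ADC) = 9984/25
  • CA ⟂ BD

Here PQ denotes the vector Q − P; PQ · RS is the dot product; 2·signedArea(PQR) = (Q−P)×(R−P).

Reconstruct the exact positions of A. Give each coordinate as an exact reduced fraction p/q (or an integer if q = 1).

A = (276/25, 232/25)

1. A_x = 276/25  [B, D, A are collinear ∩ CA ⟂ BD]
2. A_y = 232/25  [B, D, A are collinear ∩ CA ⟂ BD]
   → A = (276/25, 232/25)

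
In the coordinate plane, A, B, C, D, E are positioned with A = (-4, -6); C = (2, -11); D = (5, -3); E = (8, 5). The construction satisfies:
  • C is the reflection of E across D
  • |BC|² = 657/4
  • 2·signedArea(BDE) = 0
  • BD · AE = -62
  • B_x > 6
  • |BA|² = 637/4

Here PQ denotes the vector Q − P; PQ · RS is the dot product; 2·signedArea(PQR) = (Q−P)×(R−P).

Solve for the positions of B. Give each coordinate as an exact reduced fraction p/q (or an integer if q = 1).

1. B_x = 13/2  [2·signedArea(BDE) = 0 ∩ BD · AE = -62]
2. B_y = 1  [2·signedArea(BDE) = 0 ∩ BD · AE = -62]
   → B = (13/2, 1)

B = (13/2, 1)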